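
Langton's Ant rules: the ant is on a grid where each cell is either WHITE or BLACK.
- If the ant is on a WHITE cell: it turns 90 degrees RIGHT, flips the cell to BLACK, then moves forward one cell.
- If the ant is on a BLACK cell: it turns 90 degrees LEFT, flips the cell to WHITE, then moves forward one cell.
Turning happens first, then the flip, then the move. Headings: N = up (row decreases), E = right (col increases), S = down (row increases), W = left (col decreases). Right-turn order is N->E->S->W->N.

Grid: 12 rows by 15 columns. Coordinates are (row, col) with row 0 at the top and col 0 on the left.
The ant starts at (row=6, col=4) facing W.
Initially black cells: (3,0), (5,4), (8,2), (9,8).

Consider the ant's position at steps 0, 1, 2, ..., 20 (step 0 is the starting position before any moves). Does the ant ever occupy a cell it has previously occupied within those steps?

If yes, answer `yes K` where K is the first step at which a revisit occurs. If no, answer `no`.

Answer: yes 5

Derivation:
Step 1: on WHITE (6,4): turn R to N, flip to black, move to (5,4). |black|=5 — new cell
Step 2: on BLACK (5,4): turn L to W, flip to white, move to (5,3). |black|=4 — new cell
Step 3: on WHITE (5,3): turn R to N, flip to black, move to (4,3). |black|=5 — new cell
Step 4: on WHITE (4,3): turn R to E, flip to black, move to (4,4). |black|=6 — new cell
Step 5: on WHITE (4,4): turn R to S, flip to black, move to (5,4). |black|=7 — REVISIT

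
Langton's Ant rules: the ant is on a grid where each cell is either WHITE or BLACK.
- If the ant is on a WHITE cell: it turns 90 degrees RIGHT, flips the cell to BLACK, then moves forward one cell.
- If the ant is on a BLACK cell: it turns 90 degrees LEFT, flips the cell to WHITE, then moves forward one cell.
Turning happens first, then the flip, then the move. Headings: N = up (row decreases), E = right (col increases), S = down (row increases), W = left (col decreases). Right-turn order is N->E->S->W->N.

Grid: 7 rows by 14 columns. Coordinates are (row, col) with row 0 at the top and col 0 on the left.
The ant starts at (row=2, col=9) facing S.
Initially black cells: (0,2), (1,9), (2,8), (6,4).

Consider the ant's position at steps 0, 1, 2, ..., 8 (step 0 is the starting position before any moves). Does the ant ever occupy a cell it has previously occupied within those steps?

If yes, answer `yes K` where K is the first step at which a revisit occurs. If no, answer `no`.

Answer: yes 5

Derivation:
Step 1: on WHITE (2,9): turn R to W, flip to black, move to (2,8). |black|=5 — new cell
Step 2: on BLACK (2,8): turn L to S, flip to white, move to (3,8). |black|=4 — new cell
Step 3: on WHITE (3,8): turn R to W, flip to black, move to (3,7). |black|=5 — new cell
Step 4: on WHITE (3,7): turn R to N, flip to black, move to (2,7). |black|=6 — new cell
Step 5: on WHITE (2,7): turn R to E, flip to black, move to (2,8). |black|=7 — REVISIT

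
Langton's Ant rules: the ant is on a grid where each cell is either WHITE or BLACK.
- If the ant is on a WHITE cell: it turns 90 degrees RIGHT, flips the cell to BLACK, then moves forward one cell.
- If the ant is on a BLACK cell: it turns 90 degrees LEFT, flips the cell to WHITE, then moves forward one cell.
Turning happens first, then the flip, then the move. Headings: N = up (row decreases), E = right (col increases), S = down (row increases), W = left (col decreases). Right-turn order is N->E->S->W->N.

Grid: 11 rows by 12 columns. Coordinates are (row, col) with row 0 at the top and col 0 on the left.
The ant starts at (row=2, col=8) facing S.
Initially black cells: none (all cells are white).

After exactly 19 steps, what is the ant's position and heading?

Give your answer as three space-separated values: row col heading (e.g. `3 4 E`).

Answer: 1 10 E

Derivation:
Step 1: on WHITE (2,8): turn R to W, flip to black, move to (2,7). |black|=1
Step 2: on WHITE (2,7): turn R to N, flip to black, move to (1,7). |black|=2
Step 3: on WHITE (1,7): turn R to E, flip to black, move to (1,8). |black|=3
Step 4: on WHITE (1,8): turn R to S, flip to black, move to (2,8). |black|=4
Step 5: on BLACK (2,8): turn L to E, flip to white, move to (2,9). |black|=3
Step 6: on WHITE (2,9): turn R to S, flip to black, move to (3,9). |black|=4
Step 7: on WHITE (3,9): turn R to W, flip to black, move to (3,8). |black|=5
Step 8: on WHITE (3,8): turn R to N, flip to black, move to (2,8). |black|=6
Step 9: on WHITE (2,8): turn R to E, flip to black, move to (2,9). |black|=7
Step 10: on BLACK (2,9): turn L to N, flip to white, move to (1,9). |black|=6
Step 11: on WHITE (1,9): turn R to E, flip to black, move to (1,10). |black|=7
Step 12: on WHITE (1,10): turn R to S, flip to black, move to (2,10). |black|=8
Step 13: on WHITE (2,10): turn R to W, flip to black, move to (2,9). |black|=9
Step 14: on WHITE (2,9): turn R to N, flip to black, move to (1,9). |black|=10
Step 15: on BLACK (1,9): turn L to W, flip to white, move to (1,8). |black|=9
Step 16: on BLACK (1,8): turn L to S, flip to white, move to (2,8). |black|=8
Step 17: on BLACK (2,8): turn L to E, flip to white, move to (2,9). |black|=7
Step 18: on BLACK (2,9): turn L to N, flip to white, move to (1,9). |black|=6
Step 19: on WHITE (1,9): turn R to E, flip to black, move to (1,10). |black|=7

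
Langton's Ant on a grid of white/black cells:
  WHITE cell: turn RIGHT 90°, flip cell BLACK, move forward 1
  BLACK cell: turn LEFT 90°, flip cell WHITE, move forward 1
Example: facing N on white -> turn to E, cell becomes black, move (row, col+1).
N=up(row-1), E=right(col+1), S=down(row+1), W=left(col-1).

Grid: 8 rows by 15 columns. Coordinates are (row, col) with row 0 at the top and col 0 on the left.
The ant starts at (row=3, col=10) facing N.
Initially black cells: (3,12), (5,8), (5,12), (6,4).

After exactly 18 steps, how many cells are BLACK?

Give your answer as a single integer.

Answer: 10

Derivation:
Step 1: on WHITE (3,10): turn R to E, flip to black, move to (3,11). |black|=5
Step 2: on WHITE (3,11): turn R to S, flip to black, move to (4,11). |black|=6
Step 3: on WHITE (4,11): turn R to W, flip to black, move to (4,10). |black|=7
Step 4: on WHITE (4,10): turn R to N, flip to black, move to (3,10). |black|=8
Step 5: on BLACK (3,10): turn L to W, flip to white, move to (3,9). |black|=7
Step 6: on WHITE (3,9): turn R to N, flip to black, move to (2,9). |black|=8
Step 7: on WHITE (2,9): turn R to E, flip to black, move to (2,10). |black|=9
Step 8: on WHITE (2,10): turn R to S, flip to black, move to (3,10). |black|=10
Step 9: on WHITE (3,10): turn R to W, flip to black, move to (3,9). |black|=11
Step 10: on BLACK (3,9): turn L to S, flip to white, move to (4,9). |black|=10
Step 11: on WHITE (4,9): turn R to W, flip to black, move to (4,8). |black|=11
Step 12: on WHITE (4,8): turn R to N, flip to black, move to (3,8). |black|=12
Step 13: on WHITE (3,8): turn R to E, flip to black, move to (3,9). |black|=13
Step 14: on WHITE (3,9): turn R to S, flip to black, move to (4,9). |black|=14
Step 15: on BLACK (4,9): turn L to E, flip to white, move to (4,10). |black|=13
Step 16: on BLACK (4,10): turn L to N, flip to white, move to (3,10). |black|=12
Step 17: on BLACK (3,10): turn L to W, flip to white, move to (3,9). |black|=11
Step 18: on BLACK (3,9): turn L to S, flip to white, move to (4,9). |black|=10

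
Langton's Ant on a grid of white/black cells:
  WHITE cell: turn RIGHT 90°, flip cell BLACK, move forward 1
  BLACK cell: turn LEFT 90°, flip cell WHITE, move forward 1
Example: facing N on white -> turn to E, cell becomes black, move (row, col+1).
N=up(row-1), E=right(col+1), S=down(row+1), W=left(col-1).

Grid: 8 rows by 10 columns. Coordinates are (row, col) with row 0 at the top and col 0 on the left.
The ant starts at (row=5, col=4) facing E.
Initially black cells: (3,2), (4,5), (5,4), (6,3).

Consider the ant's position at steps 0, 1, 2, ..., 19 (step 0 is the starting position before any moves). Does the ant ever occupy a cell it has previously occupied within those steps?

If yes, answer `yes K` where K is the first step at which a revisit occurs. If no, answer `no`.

Answer: yes 6

Derivation:
Step 1: on BLACK (5,4): turn L to N, flip to white, move to (4,4). |black|=3 — new cell
Step 2: on WHITE (4,4): turn R to E, flip to black, move to (4,5). |black|=4 — new cell
Step 3: on BLACK (4,5): turn L to N, flip to white, move to (3,5). |black|=3 — new cell
Step 4: on WHITE (3,5): turn R to E, flip to black, move to (3,6). |black|=4 — new cell
Step 5: on WHITE (3,6): turn R to S, flip to black, move to (4,6). |black|=5 — new cell
Step 6: on WHITE (4,6): turn R to W, flip to black, move to (4,5). |black|=6 — REVISIT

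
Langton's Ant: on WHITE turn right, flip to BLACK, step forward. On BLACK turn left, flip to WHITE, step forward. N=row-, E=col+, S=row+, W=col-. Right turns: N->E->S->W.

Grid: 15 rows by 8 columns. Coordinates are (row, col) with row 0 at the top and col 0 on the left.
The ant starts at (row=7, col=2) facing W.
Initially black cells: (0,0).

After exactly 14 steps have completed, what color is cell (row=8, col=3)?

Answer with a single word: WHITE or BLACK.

Step 1: on WHITE (7,2): turn R to N, flip to black, move to (6,2). |black|=2
Step 2: on WHITE (6,2): turn R to E, flip to black, move to (6,3). |black|=3
Step 3: on WHITE (6,3): turn R to S, flip to black, move to (7,3). |black|=4
Step 4: on WHITE (7,3): turn R to W, flip to black, move to (7,2). |black|=5
Step 5: on BLACK (7,2): turn L to S, flip to white, move to (8,2). |black|=4
Step 6: on WHITE (8,2): turn R to W, flip to black, move to (8,1). |black|=5
Step 7: on WHITE (8,1): turn R to N, flip to black, move to (7,1). |black|=6
Step 8: on WHITE (7,1): turn R to E, flip to black, move to (7,2). |black|=7
Step 9: on WHITE (7,2): turn R to S, flip to black, move to (8,2). |black|=8
Step 10: on BLACK (8,2): turn L to E, flip to white, move to (8,3). |black|=7
Step 11: on WHITE (8,3): turn R to S, flip to black, move to (9,3). |black|=8
Step 12: on WHITE (9,3): turn R to W, flip to black, move to (9,2). |black|=9
Step 13: on WHITE (9,2): turn R to N, flip to black, move to (8,2). |black|=10
Step 14: on WHITE (8,2): turn R to E, flip to black, move to (8,3). |black|=11

Answer: BLACK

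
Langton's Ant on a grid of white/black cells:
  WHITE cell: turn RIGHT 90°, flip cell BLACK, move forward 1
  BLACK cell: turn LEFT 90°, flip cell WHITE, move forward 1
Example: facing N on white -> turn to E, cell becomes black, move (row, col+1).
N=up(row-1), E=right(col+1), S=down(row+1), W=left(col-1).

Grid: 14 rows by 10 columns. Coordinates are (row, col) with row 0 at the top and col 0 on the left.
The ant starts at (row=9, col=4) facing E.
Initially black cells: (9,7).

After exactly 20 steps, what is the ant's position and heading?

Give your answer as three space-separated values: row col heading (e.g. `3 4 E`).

Answer: 7 2 W

Derivation:
Step 1: on WHITE (9,4): turn R to S, flip to black, move to (10,4). |black|=2
Step 2: on WHITE (10,4): turn R to W, flip to black, move to (10,3). |black|=3
Step 3: on WHITE (10,3): turn R to N, flip to black, move to (9,3). |black|=4
Step 4: on WHITE (9,3): turn R to E, flip to black, move to (9,4). |black|=5
Step 5: on BLACK (9,4): turn L to N, flip to white, move to (8,4). |black|=4
Step 6: on WHITE (8,4): turn R to E, flip to black, move to (8,5). |black|=5
Step 7: on WHITE (8,5): turn R to S, flip to black, move to (9,5). |black|=6
Step 8: on WHITE (9,5): turn R to W, flip to black, move to (9,4). |black|=7
Step 9: on WHITE (9,4): turn R to N, flip to black, move to (8,4). |black|=8
Step 10: on BLACK (8,4): turn L to W, flip to white, move to (8,3). |black|=7
Step 11: on WHITE (8,3): turn R to N, flip to black, move to (7,3). |black|=8
Step 12: on WHITE (7,3): turn R to E, flip to black, move to (7,4). |black|=9
Step 13: on WHITE (7,4): turn R to S, flip to black, move to (8,4). |black|=10
Step 14: on WHITE (8,4): turn R to W, flip to black, move to (8,3). |black|=11
Step 15: on BLACK (8,3): turn L to S, flip to white, move to (9,3). |black|=10
Step 16: on BLACK (9,3): turn L to E, flip to white, move to (9,4). |black|=9
Step 17: on BLACK (9,4): turn L to N, flip to white, move to (8,4). |black|=8
Step 18: on BLACK (8,4): turn L to W, flip to white, move to (8,3). |black|=7
Step 19: on WHITE (8,3): turn R to N, flip to black, move to (7,3). |black|=8
Step 20: on BLACK (7,3): turn L to W, flip to white, move to (7,2). |black|=7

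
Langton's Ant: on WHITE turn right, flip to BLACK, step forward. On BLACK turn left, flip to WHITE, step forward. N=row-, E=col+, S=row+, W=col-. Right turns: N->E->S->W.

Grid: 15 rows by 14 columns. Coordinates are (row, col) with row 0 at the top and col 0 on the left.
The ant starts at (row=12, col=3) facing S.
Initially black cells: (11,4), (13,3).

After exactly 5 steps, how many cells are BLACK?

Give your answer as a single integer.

Step 1: on WHITE (12,3): turn R to W, flip to black, move to (12,2). |black|=3
Step 2: on WHITE (12,2): turn R to N, flip to black, move to (11,2). |black|=4
Step 3: on WHITE (11,2): turn R to E, flip to black, move to (11,3). |black|=5
Step 4: on WHITE (11,3): turn R to S, flip to black, move to (12,3). |black|=6
Step 5: on BLACK (12,3): turn L to E, flip to white, move to (12,4). |black|=5

Answer: 5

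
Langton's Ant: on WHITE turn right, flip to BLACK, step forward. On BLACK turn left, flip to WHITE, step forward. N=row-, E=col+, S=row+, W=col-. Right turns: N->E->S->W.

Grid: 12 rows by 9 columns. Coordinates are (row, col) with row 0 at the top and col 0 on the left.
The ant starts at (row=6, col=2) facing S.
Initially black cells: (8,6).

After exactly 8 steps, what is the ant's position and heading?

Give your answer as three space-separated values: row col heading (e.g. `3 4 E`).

Answer: 6 2 N

Derivation:
Step 1: on WHITE (6,2): turn R to W, flip to black, move to (6,1). |black|=2
Step 2: on WHITE (6,1): turn R to N, flip to black, move to (5,1). |black|=3
Step 3: on WHITE (5,1): turn R to E, flip to black, move to (5,2). |black|=4
Step 4: on WHITE (5,2): turn R to S, flip to black, move to (6,2). |black|=5
Step 5: on BLACK (6,2): turn L to E, flip to white, move to (6,3). |black|=4
Step 6: on WHITE (6,3): turn R to S, flip to black, move to (7,3). |black|=5
Step 7: on WHITE (7,3): turn R to W, flip to black, move to (7,2). |black|=6
Step 8: on WHITE (7,2): turn R to N, flip to black, move to (6,2). |black|=7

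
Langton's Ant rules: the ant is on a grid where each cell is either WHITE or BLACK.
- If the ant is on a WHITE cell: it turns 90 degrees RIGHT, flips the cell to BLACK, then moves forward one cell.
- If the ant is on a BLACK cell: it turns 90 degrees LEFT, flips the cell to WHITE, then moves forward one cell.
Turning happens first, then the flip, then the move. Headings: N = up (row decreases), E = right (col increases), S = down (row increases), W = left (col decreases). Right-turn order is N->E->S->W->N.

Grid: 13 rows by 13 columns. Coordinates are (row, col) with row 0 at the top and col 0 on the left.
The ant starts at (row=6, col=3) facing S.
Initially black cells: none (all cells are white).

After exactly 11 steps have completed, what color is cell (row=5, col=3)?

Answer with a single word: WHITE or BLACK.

Answer: BLACK

Derivation:
Step 1: on WHITE (6,3): turn R to W, flip to black, move to (6,2). |black|=1
Step 2: on WHITE (6,2): turn R to N, flip to black, move to (5,2). |black|=2
Step 3: on WHITE (5,2): turn R to E, flip to black, move to (5,3). |black|=3
Step 4: on WHITE (5,3): turn R to S, flip to black, move to (6,3). |black|=4
Step 5: on BLACK (6,3): turn L to E, flip to white, move to (6,4). |black|=3
Step 6: on WHITE (6,4): turn R to S, flip to black, move to (7,4). |black|=4
Step 7: on WHITE (7,4): turn R to W, flip to black, move to (7,3). |black|=5
Step 8: on WHITE (7,3): turn R to N, flip to black, move to (6,3). |black|=6
Step 9: on WHITE (6,3): turn R to E, flip to black, move to (6,4). |black|=7
Step 10: on BLACK (6,4): turn L to N, flip to white, move to (5,4). |black|=6
Step 11: on WHITE (5,4): turn R to E, flip to black, move to (5,5). |black|=7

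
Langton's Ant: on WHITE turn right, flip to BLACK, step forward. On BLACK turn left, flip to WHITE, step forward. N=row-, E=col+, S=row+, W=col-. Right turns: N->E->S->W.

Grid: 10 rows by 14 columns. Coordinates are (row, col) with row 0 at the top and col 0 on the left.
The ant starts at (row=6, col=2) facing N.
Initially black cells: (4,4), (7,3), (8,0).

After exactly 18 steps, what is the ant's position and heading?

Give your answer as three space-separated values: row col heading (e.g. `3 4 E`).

Answer: 5 5 N

Derivation:
Step 1: on WHITE (6,2): turn R to E, flip to black, move to (6,3). |black|=4
Step 2: on WHITE (6,3): turn R to S, flip to black, move to (7,3). |black|=5
Step 3: on BLACK (7,3): turn L to E, flip to white, move to (7,4). |black|=4
Step 4: on WHITE (7,4): turn R to S, flip to black, move to (8,4). |black|=5
Step 5: on WHITE (8,4): turn R to W, flip to black, move to (8,3). |black|=6
Step 6: on WHITE (8,3): turn R to N, flip to black, move to (7,3). |black|=7
Step 7: on WHITE (7,3): turn R to E, flip to black, move to (7,4). |black|=8
Step 8: on BLACK (7,4): turn L to N, flip to white, move to (6,4). |black|=7
Step 9: on WHITE (6,4): turn R to E, flip to black, move to (6,5). |black|=8
Step 10: on WHITE (6,5): turn R to S, flip to black, move to (7,5). |black|=9
Step 11: on WHITE (7,5): turn R to W, flip to black, move to (7,4). |black|=10
Step 12: on WHITE (7,4): turn R to N, flip to black, move to (6,4). |black|=11
Step 13: on BLACK (6,4): turn L to W, flip to white, move to (6,3). |black|=10
Step 14: on BLACK (6,3): turn L to S, flip to white, move to (7,3). |black|=9
Step 15: on BLACK (7,3): turn L to E, flip to white, move to (7,4). |black|=8
Step 16: on BLACK (7,4): turn L to N, flip to white, move to (6,4). |black|=7
Step 17: on WHITE (6,4): turn R to E, flip to black, move to (6,5). |black|=8
Step 18: on BLACK (6,5): turn L to N, flip to white, move to (5,5). |black|=7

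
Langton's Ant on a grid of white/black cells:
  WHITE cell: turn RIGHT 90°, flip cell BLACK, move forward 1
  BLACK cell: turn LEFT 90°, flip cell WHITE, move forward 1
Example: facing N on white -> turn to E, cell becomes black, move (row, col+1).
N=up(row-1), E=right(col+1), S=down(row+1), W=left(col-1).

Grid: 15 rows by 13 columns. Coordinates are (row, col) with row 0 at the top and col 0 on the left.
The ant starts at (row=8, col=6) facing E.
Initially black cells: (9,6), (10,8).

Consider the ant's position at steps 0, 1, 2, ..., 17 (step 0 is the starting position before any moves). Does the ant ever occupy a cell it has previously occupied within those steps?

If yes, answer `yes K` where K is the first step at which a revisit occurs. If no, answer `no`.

Step 1: on WHITE (8,6): turn R to S, flip to black, move to (9,6). |black|=3 — new cell
Step 2: on BLACK (9,6): turn L to E, flip to white, move to (9,7). |black|=2 — new cell
Step 3: on WHITE (9,7): turn R to S, flip to black, move to (10,7). |black|=3 — new cell
Step 4: on WHITE (10,7): turn R to W, flip to black, move to (10,6). |black|=4 — new cell
Step 5: on WHITE (10,6): turn R to N, flip to black, move to (9,6). |black|=5 — REVISIT

Answer: yes 5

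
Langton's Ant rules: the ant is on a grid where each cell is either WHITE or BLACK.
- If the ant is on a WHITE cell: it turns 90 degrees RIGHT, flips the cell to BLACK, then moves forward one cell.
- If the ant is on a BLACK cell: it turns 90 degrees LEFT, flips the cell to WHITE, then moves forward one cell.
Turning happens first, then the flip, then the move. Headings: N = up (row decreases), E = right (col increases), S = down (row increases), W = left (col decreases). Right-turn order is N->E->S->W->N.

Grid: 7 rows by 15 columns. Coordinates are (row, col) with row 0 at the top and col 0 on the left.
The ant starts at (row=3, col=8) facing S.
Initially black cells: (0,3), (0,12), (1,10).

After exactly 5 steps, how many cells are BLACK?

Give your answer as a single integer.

Step 1: on WHITE (3,8): turn R to W, flip to black, move to (3,7). |black|=4
Step 2: on WHITE (3,7): turn R to N, flip to black, move to (2,7). |black|=5
Step 3: on WHITE (2,7): turn R to E, flip to black, move to (2,8). |black|=6
Step 4: on WHITE (2,8): turn R to S, flip to black, move to (3,8). |black|=7
Step 5: on BLACK (3,8): turn L to E, flip to white, move to (3,9). |black|=6

Answer: 6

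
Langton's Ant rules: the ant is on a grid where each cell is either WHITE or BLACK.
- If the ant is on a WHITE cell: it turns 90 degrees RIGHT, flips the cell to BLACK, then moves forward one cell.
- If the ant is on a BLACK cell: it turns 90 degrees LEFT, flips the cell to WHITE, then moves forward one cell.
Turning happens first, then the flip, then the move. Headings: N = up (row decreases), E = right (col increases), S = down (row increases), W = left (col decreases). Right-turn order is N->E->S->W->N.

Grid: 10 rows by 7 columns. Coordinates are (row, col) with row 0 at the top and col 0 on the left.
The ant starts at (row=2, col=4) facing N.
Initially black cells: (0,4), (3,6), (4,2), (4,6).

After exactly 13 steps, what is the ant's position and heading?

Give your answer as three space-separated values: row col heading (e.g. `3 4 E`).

Step 1: on WHITE (2,4): turn R to E, flip to black, move to (2,5). |black|=5
Step 2: on WHITE (2,5): turn R to S, flip to black, move to (3,5). |black|=6
Step 3: on WHITE (3,5): turn R to W, flip to black, move to (3,4). |black|=7
Step 4: on WHITE (3,4): turn R to N, flip to black, move to (2,4). |black|=8
Step 5: on BLACK (2,4): turn L to W, flip to white, move to (2,3). |black|=7
Step 6: on WHITE (2,3): turn R to N, flip to black, move to (1,3). |black|=8
Step 7: on WHITE (1,3): turn R to E, flip to black, move to (1,4). |black|=9
Step 8: on WHITE (1,4): turn R to S, flip to black, move to (2,4). |black|=10
Step 9: on WHITE (2,4): turn R to W, flip to black, move to (2,3). |black|=11
Step 10: on BLACK (2,3): turn L to S, flip to white, move to (3,3). |black|=10
Step 11: on WHITE (3,3): turn R to W, flip to black, move to (3,2). |black|=11
Step 12: on WHITE (3,2): turn R to N, flip to black, move to (2,2). |black|=12
Step 13: on WHITE (2,2): turn R to E, flip to black, move to (2,3). |black|=13

Answer: 2 3 E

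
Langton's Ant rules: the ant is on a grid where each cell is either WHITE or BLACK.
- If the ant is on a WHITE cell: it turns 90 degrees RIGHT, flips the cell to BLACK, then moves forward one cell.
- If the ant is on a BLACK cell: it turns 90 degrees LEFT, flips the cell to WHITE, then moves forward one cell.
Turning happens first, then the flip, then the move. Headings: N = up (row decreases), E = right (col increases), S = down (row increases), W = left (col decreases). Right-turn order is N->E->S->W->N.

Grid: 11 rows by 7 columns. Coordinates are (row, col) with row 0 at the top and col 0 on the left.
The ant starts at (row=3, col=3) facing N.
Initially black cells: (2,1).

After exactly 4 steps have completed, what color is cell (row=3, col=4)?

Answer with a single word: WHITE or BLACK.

Step 1: on WHITE (3,3): turn R to E, flip to black, move to (3,4). |black|=2
Step 2: on WHITE (3,4): turn R to S, flip to black, move to (4,4). |black|=3
Step 3: on WHITE (4,4): turn R to W, flip to black, move to (4,3). |black|=4
Step 4: on WHITE (4,3): turn R to N, flip to black, move to (3,3). |black|=5

Answer: BLACK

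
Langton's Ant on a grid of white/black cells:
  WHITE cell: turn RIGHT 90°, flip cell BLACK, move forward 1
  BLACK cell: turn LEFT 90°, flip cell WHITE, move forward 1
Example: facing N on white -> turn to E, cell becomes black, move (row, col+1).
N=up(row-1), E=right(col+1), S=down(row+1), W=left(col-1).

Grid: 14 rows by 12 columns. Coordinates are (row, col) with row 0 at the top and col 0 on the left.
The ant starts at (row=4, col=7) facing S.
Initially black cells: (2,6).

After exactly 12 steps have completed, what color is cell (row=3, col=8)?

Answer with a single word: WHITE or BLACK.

Answer: BLACK

Derivation:
Step 1: on WHITE (4,7): turn R to W, flip to black, move to (4,6). |black|=2
Step 2: on WHITE (4,6): turn R to N, flip to black, move to (3,6). |black|=3
Step 3: on WHITE (3,6): turn R to E, flip to black, move to (3,7). |black|=4
Step 4: on WHITE (3,7): turn R to S, flip to black, move to (4,7). |black|=5
Step 5: on BLACK (4,7): turn L to E, flip to white, move to (4,8). |black|=4
Step 6: on WHITE (4,8): turn R to S, flip to black, move to (5,8). |black|=5
Step 7: on WHITE (5,8): turn R to W, flip to black, move to (5,7). |black|=6
Step 8: on WHITE (5,7): turn R to N, flip to black, move to (4,7). |black|=7
Step 9: on WHITE (4,7): turn R to E, flip to black, move to (4,8). |black|=8
Step 10: on BLACK (4,8): turn L to N, flip to white, move to (3,8). |black|=7
Step 11: on WHITE (3,8): turn R to E, flip to black, move to (3,9). |black|=8
Step 12: on WHITE (3,9): turn R to S, flip to black, move to (4,9). |black|=9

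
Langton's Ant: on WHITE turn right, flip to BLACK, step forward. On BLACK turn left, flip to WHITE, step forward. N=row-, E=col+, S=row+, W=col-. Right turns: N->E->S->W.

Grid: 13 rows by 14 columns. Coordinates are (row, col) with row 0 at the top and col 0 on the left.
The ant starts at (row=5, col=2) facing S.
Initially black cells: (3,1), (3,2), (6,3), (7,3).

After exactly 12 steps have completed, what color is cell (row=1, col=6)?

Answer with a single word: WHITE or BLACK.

Answer: WHITE

Derivation:
Step 1: on WHITE (5,2): turn R to W, flip to black, move to (5,1). |black|=5
Step 2: on WHITE (5,1): turn R to N, flip to black, move to (4,1). |black|=6
Step 3: on WHITE (4,1): turn R to E, flip to black, move to (4,2). |black|=7
Step 4: on WHITE (4,2): turn R to S, flip to black, move to (5,2). |black|=8
Step 5: on BLACK (5,2): turn L to E, flip to white, move to (5,3). |black|=7
Step 6: on WHITE (5,3): turn R to S, flip to black, move to (6,3). |black|=8
Step 7: on BLACK (6,3): turn L to E, flip to white, move to (6,4). |black|=7
Step 8: on WHITE (6,4): turn R to S, flip to black, move to (7,4). |black|=8
Step 9: on WHITE (7,4): turn R to W, flip to black, move to (7,3). |black|=9
Step 10: on BLACK (7,3): turn L to S, flip to white, move to (8,3). |black|=8
Step 11: on WHITE (8,3): turn R to W, flip to black, move to (8,2). |black|=9
Step 12: on WHITE (8,2): turn R to N, flip to black, move to (7,2). |black|=10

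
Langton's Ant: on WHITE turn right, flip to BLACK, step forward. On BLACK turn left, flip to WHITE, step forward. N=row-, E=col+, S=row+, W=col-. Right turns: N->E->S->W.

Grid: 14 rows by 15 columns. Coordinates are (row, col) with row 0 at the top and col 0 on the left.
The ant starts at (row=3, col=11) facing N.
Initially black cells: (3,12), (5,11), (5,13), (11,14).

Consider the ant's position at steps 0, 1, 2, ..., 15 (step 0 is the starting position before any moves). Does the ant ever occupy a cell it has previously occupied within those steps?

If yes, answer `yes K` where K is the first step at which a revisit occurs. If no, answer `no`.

Step 1: on WHITE (3,11): turn R to E, flip to black, move to (3,12). |black|=5 — new cell
Step 2: on BLACK (3,12): turn L to N, flip to white, move to (2,12). |black|=4 — new cell
Step 3: on WHITE (2,12): turn R to E, flip to black, move to (2,13). |black|=5 — new cell
Step 4: on WHITE (2,13): turn R to S, flip to black, move to (3,13). |black|=6 — new cell
Step 5: on WHITE (3,13): turn R to W, flip to black, move to (3,12). |black|=7 — REVISIT

Answer: yes 5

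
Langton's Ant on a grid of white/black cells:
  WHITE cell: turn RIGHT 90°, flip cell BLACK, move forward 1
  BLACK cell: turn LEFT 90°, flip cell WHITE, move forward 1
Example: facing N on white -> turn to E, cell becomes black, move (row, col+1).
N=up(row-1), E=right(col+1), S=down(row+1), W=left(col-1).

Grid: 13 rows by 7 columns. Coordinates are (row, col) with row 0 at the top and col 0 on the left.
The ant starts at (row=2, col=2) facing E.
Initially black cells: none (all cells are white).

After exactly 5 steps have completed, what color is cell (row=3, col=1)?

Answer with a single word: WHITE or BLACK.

Answer: BLACK

Derivation:
Step 1: on WHITE (2,2): turn R to S, flip to black, move to (3,2). |black|=1
Step 2: on WHITE (3,2): turn R to W, flip to black, move to (3,1). |black|=2
Step 3: on WHITE (3,1): turn R to N, flip to black, move to (2,1). |black|=3
Step 4: on WHITE (2,1): turn R to E, flip to black, move to (2,2). |black|=4
Step 5: on BLACK (2,2): turn L to N, flip to white, move to (1,2). |black|=3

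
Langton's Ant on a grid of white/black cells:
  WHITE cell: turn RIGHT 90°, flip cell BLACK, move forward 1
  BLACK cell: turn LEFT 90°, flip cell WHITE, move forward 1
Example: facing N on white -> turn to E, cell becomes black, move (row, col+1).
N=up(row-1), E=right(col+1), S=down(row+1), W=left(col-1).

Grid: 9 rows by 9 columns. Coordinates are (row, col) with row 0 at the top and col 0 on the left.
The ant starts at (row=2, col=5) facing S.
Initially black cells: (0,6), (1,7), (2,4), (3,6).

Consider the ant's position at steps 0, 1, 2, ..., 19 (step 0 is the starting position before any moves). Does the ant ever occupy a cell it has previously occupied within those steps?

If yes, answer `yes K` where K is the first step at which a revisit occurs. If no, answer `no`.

Step 1: on WHITE (2,5): turn R to W, flip to black, move to (2,4). |black|=5 — new cell
Step 2: on BLACK (2,4): turn L to S, flip to white, move to (3,4). |black|=4 — new cell
Step 3: on WHITE (3,4): turn R to W, flip to black, move to (3,3). |black|=5 — new cell
Step 4: on WHITE (3,3): turn R to N, flip to black, move to (2,3). |black|=6 — new cell
Step 5: on WHITE (2,3): turn R to E, flip to black, move to (2,4). |black|=7 — REVISIT

Answer: yes 5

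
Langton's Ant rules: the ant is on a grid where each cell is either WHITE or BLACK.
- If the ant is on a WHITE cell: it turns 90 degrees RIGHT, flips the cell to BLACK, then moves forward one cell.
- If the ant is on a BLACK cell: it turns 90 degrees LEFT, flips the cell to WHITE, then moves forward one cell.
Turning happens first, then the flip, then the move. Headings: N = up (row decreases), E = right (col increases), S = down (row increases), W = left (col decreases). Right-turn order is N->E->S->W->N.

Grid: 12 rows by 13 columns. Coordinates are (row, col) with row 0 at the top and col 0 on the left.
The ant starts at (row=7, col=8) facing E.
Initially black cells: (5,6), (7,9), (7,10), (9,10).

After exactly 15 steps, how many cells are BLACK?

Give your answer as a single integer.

Answer: 9

Derivation:
Step 1: on WHITE (7,8): turn R to S, flip to black, move to (8,8). |black|=5
Step 2: on WHITE (8,8): turn R to W, flip to black, move to (8,7). |black|=6
Step 3: on WHITE (8,7): turn R to N, flip to black, move to (7,7). |black|=7
Step 4: on WHITE (7,7): turn R to E, flip to black, move to (7,8). |black|=8
Step 5: on BLACK (7,8): turn L to N, flip to white, move to (6,8). |black|=7
Step 6: on WHITE (6,8): turn R to E, flip to black, move to (6,9). |black|=8
Step 7: on WHITE (6,9): turn R to S, flip to black, move to (7,9). |black|=9
Step 8: on BLACK (7,9): turn L to E, flip to white, move to (7,10). |black|=8
Step 9: on BLACK (7,10): turn L to N, flip to white, move to (6,10). |black|=7
Step 10: on WHITE (6,10): turn R to E, flip to black, move to (6,11). |black|=8
Step 11: on WHITE (6,11): turn R to S, flip to black, move to (7,11). |black|=9
Step 12: on WHITE (7,11): turn R to W, flip to black, move to (7,10). |black|=10
Step 13: on WHITE (7,10): turn R to N, flip to black, move to (6,10). |black|=11
Step 14: on BLACK (6,10): turn L to W, flip to white, move to (6,9). |black|=10
Step 15: on BLACK (6,9): turn L to S, flip to white, move to (7,9). |black|=9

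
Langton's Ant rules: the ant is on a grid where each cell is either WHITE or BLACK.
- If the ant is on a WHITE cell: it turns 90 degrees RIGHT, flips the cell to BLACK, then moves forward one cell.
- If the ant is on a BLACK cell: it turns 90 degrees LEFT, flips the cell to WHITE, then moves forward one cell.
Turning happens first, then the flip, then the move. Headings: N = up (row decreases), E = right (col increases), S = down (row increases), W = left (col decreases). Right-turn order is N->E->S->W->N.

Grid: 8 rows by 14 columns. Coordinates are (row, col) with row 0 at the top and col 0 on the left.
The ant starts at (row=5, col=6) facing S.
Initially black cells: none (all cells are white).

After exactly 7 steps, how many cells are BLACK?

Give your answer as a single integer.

Answer: 5

Derivation:
Step 1: on WHITE (5,6): turn R to W, flip to black, move to (5,5). |black|=1
Step 2: on WHITE (5,5): turn R to N, flip to black, move to (4,5). |black|=2
Step 3: on WHITE (4,5): turn R to E, flip to black, move to (4,6). |black|=3
Step 4: on WHITE (4,6): turn R to S, flip to black, move to (5,6). |black|=4
Step 5: on BLACK (5,6): turn L to E, flip to white, move to (5,7). |black|=3
Step 6: on WHITE (5,7): turn R to S, flip to black, move to (6,7). |black|=4
Step 7: on WHITE (6,7): turn R to W, flip to black, move to (6,6). |black|=5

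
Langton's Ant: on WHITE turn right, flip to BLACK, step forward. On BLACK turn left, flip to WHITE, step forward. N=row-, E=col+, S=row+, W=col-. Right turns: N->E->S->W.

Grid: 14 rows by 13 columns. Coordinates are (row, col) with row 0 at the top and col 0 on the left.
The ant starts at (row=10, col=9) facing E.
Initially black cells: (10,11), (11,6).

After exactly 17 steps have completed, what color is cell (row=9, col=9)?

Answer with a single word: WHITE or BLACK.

Step 1: on WHITE (10,9): turn R to S, flip to black, move to (11,9). |black|=3
Step 2: on WHITE (11,9): turn R to W, flip to black, move to (11,8). |black|=4
Step 3: on WHITE (11,8): turn R to N, flip to black, move to (10,8). |black|=5
Step 4: on WHITE (10,8): turn R to E, flip to black, move to (10,9). |black|=6
Step 5: on BLACK (10,9): turn L to N, flip to white, move to (9,9). |black|=5
Step 6: on WHITE (9,9): turn R to E, flip to black, move to (9,10). |black|=6
Step 7: on WHITE (9,10): turn R to S, flip to black, move to (10,10). |black|=7
Step 8: on WHITE (10,10): turn R to W, flip to black, move to (10,9). |black|=8
Step 9: on WHITE (10,9): turn R to N, flip to black, move to (9,9). |black|=9
Step 10: on BLACK (9,9): turn L to W, flip to white, move to (9,8). |black|=8
Step 11: on WHITE (9,8): turn R to N, flip to black, move to (8,8). |black|=9
Step 12: on WHITE (8,8): turn R to E, flip to black, move to (8,9). |black|=10
Step 13: on WHITE (8,9): turn R to S, flip to black, move to (9,9). |black|=11
Step 14: on WHITE (9,9): turn R to W, flip to black, move to (9,8). |black|=12
Step 15: on BLACK (9,8): turn L to S, flip to white, move to (10,8). |black|=11
Step 16: on BLACK (10,8): turn L to E, flip to white, move to (10,9). |black|=10
Step 17: on BLACK (10,9): turn L to N, flip to white, move to (9,9). |black|=9

Answer: BLACK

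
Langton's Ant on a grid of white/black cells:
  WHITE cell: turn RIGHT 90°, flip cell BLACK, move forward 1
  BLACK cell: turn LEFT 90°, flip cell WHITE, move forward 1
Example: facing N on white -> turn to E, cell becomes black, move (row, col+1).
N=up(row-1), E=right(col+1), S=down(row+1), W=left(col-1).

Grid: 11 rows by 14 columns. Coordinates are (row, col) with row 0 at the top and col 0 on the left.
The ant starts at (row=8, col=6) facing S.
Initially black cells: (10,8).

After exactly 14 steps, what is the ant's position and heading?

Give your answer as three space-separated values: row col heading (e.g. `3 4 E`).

Step 1: on WHITE (8,6): turn R to W, flip to black, move to (8,5). |black|=2
Step 2: on WHITE (8,5): turn R to N, flip to black, move to (7,5). |black|=3
Step 3: on WHITE (7,5): turn R to E, flip to black, move to (7,6). |black|=4
Step 4: on WHITE (7,6): turn R to S, flip to black, move to (8,6). |black|=5
Step 5: on BLACK (8,6): turn L to E, flip to white, move to (8,7). |black|=4
Step 6: on WHITE (8,7): turn R to S, flip to black, move to (9,7). |black|=5
Step 7: on WHITE (9,7): turn R to W, flip to black, move to (9,6). |black|=6
Step 8: on WHITE (9,6): turn R to N, flip to black, move to (8,6). |black|=7
Step 9: on WHITE (8,6): turn R to E, flip to black, move to (8,7). |black|=8
Step 10: on BLACK (8,7): turn L to N, flip to white, move to (7,7). |black|=7
Step 11: on WHITE (7,7): turn R to E, flip to black, move to (7,8). |black|=8
Step 12: on WHITE (7,8): turn R to S, flip to black, move to (8,8). |black|=9
Step 13: on WHITE (8,8): turn R to W, flip to black, move to (8,7). |black|=10
Step 14: on WHITE (8,7): turn R to N, flip to black, move to (7,7). |black|=11

Answer: 7 7 N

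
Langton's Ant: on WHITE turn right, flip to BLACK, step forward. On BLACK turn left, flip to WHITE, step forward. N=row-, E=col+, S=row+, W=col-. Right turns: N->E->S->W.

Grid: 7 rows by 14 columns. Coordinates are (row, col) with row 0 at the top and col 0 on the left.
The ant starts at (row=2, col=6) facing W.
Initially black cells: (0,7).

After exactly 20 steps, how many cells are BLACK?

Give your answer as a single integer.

Answer: 7

Derivation:
Step 1: on WHITE (2,6): turn R to N, flip to black, move to (1,6). |black|=2
Step 2: on WHITE (1,6): turn R to E, flip to black, move to (1,7). |black|=3
Step 3: on WHITE (1,7): turn R to S, flip to black, move to (2,7). |black|=4
Step 4: on WHITE (2,7): turn R to W, flip to black, move to (2,6). |black|=5
Step 5: on BLACK (2,6): turn L to S, flip to white, move to (3,6). |black|=4
Step 6: on WHITE (3,6): turn R to W, flip to black, move to (3,5). |black|=5
Step 7: on WHITE (3,5): turn R to N, flip to black, move to (2,5). |black|=6
Step 8: on WHITE (2,5): turn R to E, flip to black, move to (2,6). |black|=7
Step 9: on WHITE (2,6): turn R to S, flip to black, move to (3,6). |black|=8
Step 10: on BLACK (3,6): turn L to E, flip to white, move to (3,7). |black|=7
Step 11: on WHITE (3,7): turn R to S, flip to black, move to (4,7). |black|=8
Step 12: on WHITE (4,7): turn R to W, flip to black, move to (4,6). |black|=9
Step 13: on WHITE (4,6): turn R to N, flip to black, move to (3,6). |black|=10
Step 14: on WHITE (3,6): turn R to E, flip to black, move to (3,7). |black|=11
Step 15: on BLACK (3,7): turn L to N, flip to white, move to (2,7). |black|=10
Step 16: on BLACK (2,7): turn L to W, flip to white, move to (2,6). |black|=9
Step 17: on BLACK (2,6): turn L to S, flip to white, move to (3,6). |black|=8
Step 18: on BLACK (3,6): turn L to E, flip to white, move to (3,7). |black|=7
Step 19: on WHITE (3,7): turn R to S, flip to black, move to (4,7). |black|=8
Step 20: on BLACK (4,7): turn L to E, flip to white, move to (4,8). |black|=7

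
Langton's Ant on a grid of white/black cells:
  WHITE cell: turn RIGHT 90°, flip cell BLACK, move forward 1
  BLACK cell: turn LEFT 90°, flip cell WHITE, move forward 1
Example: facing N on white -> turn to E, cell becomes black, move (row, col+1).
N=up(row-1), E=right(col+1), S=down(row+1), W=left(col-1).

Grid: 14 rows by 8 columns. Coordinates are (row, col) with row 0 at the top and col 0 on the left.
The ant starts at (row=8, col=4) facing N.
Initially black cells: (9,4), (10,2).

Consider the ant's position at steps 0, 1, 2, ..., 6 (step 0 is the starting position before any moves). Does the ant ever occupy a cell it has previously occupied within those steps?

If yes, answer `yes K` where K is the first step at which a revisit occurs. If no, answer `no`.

Answer: no

Derivation:
Step 1: on WHITE (8,4): turn R to E, flip to black, move to (8,5). |black|=3 — new cell
Step 2: on WHITE (8,5): turn R to S, flip to black, move to (9,5). |black|=4 — new cell
Step 3: on WHITE (9,5): turn R to W, flip to black, move to (9,4). |black|=5 — new cell
Step 4: on BLACK (9,4): turn L to S, flip to white, move to (10,4). |black|=4 — new cell
Step 5: on WHITE (10,4): turn R to W, flip to black, move to (10,3). |black|=5 — new cell
Step 6: on WHITE (10,3): turn R to N, flip to black, move to (9,3). |black|=6 — new cell
No revisit within 6 steps.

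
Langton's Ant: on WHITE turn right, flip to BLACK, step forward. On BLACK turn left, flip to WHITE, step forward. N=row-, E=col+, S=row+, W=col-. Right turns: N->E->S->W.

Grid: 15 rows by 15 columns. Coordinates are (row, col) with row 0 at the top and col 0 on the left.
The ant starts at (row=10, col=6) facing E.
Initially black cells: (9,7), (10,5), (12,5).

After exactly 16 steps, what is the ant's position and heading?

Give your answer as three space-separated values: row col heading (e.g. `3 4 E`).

Answer: 10 4 W

Derivation:
Step 1: on WHITE (10,6): turn R to S, flip to black, move to (11,6). |black|=4
Step 2: on WHITE (11,6): turn R to W, flip to black, move to (11,5). |black|=5
Step 3: on WHITE (11,5): turn R to N, flip to black, move to (10,5). |black|=6
Step 4: on BLACK (10,5): turn L to W, flip to white, move to (10,4). |black|=5
Step 5: on WHITE (10,4): turn R to N, flip to black, move to (9,4). |black|=6
Step 6: on WHITE (9,4): turn R to E, flip to black, move to (9,5). |black|=7
Step 7: on WHITE (9,5): turn R to S, flip to black, move to (10,5). |black|=8
Step 8: on WHITE (10,5): turn R to W, flip to black, move to (10,4). |black|=9
Step 9: on BLACK (10,4): turn L to S, flip to white, move to (11,4). |black|=8
Step 10: on WHITE (11,4): turn R to W, flip to black, move to (11,3). |black|=9
Step 11: on WHITE (11,3): turn R to N, flip to black, move to (10,3). |black|=10
Step 12: on WHITE (10,3): turn R to E, flip to black, move to (10,4). |black|=11
Step 13: on WHITE (10,4): turn R to S, flip to black, move to (11,4). |black|=12
Step 14: on BLACK (11,4): turn L to E, flip to white, move to (11,5). |black|=11
Step 15: on BLACK (11,5): turn L to N, flip to white, move to (10,5). |black|=10
Step 16: on BLACK (10,5): turn L to W, flip to white, move to (10,4). |black|=9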